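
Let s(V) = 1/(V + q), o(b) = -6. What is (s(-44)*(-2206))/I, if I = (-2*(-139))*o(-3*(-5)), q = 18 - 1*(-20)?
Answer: -1103/5004 ≈ -0.22042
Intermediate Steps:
q = 38 (q = 18 + 20 = 38)
s(V) = 1/(38 + V) (s(V) = 1/(V + 38) = 1/(38 + V))
I = -1668 (I = -2*(-139)*(-6) = 278*(-6) = -1668)
(s(-44)*(-2206))/I = (-2206/(38 - 44))/(-1668) = (-2206/(-6))*(-1/1668) = -1/6*(-2206)*(-1/1668) = (1103/3)*(-1/1668) = -1103/5004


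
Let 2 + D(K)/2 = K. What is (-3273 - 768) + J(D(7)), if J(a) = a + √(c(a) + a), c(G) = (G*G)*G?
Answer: -4031 + √1010 ≈ -3999.2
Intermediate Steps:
c(G) = G³ (c(G) = G²*G = G³)
D(K) = -4 + 2*K
J(a) = a + √(a + a³) (J(a) = a + √(a³ + a) = a + √(a + a³))
(-3273 - 768) + J(D(7)) = (-3273 - 768) + ((-4 + 2*7) + √((-4 + 2*7) + (-4 + 2*7)³)) = -4041 + ((-4 + 14) + √((-4 + 14) + (-4 + 14)³)) = -4041 + (10 + √(10 + 10³)) = -4041 + (10 + √(10 + 1000)) = -4041 + (10 + √1010) = -4031 + √1010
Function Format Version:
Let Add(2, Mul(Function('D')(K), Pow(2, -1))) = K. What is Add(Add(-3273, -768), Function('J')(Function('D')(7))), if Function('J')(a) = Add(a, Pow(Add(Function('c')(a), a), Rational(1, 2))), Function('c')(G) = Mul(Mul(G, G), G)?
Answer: Add(-4031, Pow(1010, Rational(1, 2))) ≈ -3999.2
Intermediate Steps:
Function('c')(G) = Pow(G, 3) (Function('c')(G) = Mul(Pow(G, 2), G) = Pow(G, 3))
Function('D')(K) = Add(-4, Mul(2, K))
Function('J')(a) = Add(a, Pow(Add(a, Pow(a, 3)), Rational(1, 2))) (Function('J')(a) = Add(a, Pow(Add(Pow(a, 3), a), Rational(1, 2))) = Add(a, Pow(Add(a, Pow(a, 3)), Rational(1, 2))))
Add(Add(-3273, -768), Function('J')(Function('D')(7))) = Add(Add(-3273, -768), Add(Add(-4, Mul(2, 7)), Pow(Add(Add(-4, Mul(2, 7)), Pow(Add(-4, Mul(2, 7)), 3)), Rational(1, 2)))) = Add(-4041, Add(Add(-4, 14), Pow(Add(Add(-4, 14), Pow(Add(-4, 14), 3)), Rational(1, 2)))) = Add(-4041, Add(10, Pow(Add(10, Pow(10, 3)), Rational(1, 2)))) = Add(-4041, Add(10, Pow(Add(10, 1000), Rational(1, 2)))) = Add(-4041, Add(10, Pow(1010, Rational(1, 2)))) = Add(-4031, Pow(1010, Rational(1, 2)))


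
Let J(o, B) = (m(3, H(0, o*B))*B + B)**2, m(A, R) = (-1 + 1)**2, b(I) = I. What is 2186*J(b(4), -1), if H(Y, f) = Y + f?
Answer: 2186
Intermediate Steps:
m(A, R) = 0 (m(A, R) = 0**2 = 0)
J(o, B) = B**2 (J(o, B) = (0*B + B)**2 = (0 + B)**2 = B**2)
2186*J(b(4), -1) = 2186*(-1)**2 = 2186*1 = 2186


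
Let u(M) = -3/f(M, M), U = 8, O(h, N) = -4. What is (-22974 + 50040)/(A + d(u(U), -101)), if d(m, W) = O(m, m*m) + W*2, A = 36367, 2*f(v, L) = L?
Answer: 27066/36161 ≈ 0.74849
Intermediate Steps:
f(v, L) = L/2
u(M) = -6/M (u(M) = -3*2/M = -6/M)
d(m, W) = -4 + 2*W (d(m, W) = -4 + W*2 = -4 + 2*W)
(-22974 + 50040)/(A + d(u(U), -101)) = (-22974 + 50040)/(36367 + (-4 + 2*(-101))) = 27066/(36367 + (-4 - 202)) = 27066/(36367 - 206) = 27066/36161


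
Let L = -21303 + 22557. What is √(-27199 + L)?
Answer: I*√25945 ≈ 161.07*I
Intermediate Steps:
L = 1254
√(-27199 + L) = √(-27199 + 1254) = √(-25945) = I*√25945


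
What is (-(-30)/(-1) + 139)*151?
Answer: 16459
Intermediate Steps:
(-(-30)/(-1) + 139)*151 = (-(-30)*(-1) + 139)*151 = (-15*2 + 139)*151 = (-30 + 139)*151 = 109*151 = 16459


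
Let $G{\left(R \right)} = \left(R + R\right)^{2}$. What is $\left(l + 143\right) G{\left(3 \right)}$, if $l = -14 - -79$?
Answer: $7488$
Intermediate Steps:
$G{\left(R \right)} = 4 R^{2}$ ($G{\left(R \right)} = \left(2 R\right)^{2} = 4 R^{2}$)
$l = 65$ ($l = -14 + 79 = 65$)
$\left(l + 143\right) G{\left(3 \right)} = \left(65 + 143\right) 4 \cdot 3^{2} = 208 \cdot 4 \cdot 9 = 208 \cdot 36 = 7488$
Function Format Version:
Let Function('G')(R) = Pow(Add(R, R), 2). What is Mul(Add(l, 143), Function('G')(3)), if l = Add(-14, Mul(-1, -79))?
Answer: 7488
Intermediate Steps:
Function('G')(R) = Mul(4, Pow(R, 2)) (Function('G')(R) = Pow(Mul(2, R), 2) = Mul(4, Pow(R, 2)))
l = 65 (l = Add(-14, 79) = 65)
Mul(Add(l, 143), Function('G')(3)) = Mul(Add(65, 143), Mul(4, Pow(3, 2))) = Mul(208, Mul(4, 9)) = Mul(208, 36) = 7488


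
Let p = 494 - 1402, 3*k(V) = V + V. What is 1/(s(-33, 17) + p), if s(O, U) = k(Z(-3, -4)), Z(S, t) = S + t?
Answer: -3/2738 ≈ -0.0010957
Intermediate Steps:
k(V) = 2*V/3 (k(V) = (V + V)/3 = (2*V)/3 = 2*V/3)
p = -908
s(O, U) = -14/3 (s(O, U) = 2*(-3 - 4)/3 = (⅔)*(-7) = -14/3)
1/(s(-33, 17) + p) = 1/(-14/3 - 908) = 1/(-2738/3) = -3/2738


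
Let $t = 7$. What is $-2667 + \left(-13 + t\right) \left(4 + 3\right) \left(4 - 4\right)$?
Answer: $-2667$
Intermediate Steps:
$-2667 + \left(-13 + t\right) \left(4 + 3\right) \left(4 - 4\right) = -2667 + \left(-13 + 7\right) \left(4 + 3\right) \left(4 - 4\right) = -2667 - 6 \cdot 7 \cdot 0 = -2667 - 0 = -2667 + 0 = -2667$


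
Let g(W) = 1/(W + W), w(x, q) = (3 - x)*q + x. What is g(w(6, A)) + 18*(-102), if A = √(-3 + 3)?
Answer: -22031/12 ≈ -1835.9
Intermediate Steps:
A = 0 (A = √0 = 0)
w(x, q) = x + q*(3 - x) (w(x, q) = q*(3 - x) + x = x + q*(3 - x))
g(W) = 1/(2*W)
g(w(6, A)) + 18*(-102) = 1/(2*(6 + 3*0 - 1*0*6)) + 18*(-102) = 1/(2*(6 + 0 + 0)) - 1836 = (½)/6 - 1836 = (½)*(⅙) - 1836 = 1/12 - 1836 = -22031/12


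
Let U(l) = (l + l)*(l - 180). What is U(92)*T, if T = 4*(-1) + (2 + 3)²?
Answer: -340032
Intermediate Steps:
U(l) = 2*l*(-180 + l) (U(l) = (2*l)*(-180 + l) = 2*l*(-180 + l))
T = 21 (T = -4 + 5² = -4 + 25 = 21)
U(92)*T = (2*92*(-180 + 92))*21 = (2*92*(-88))*21 = -16192*21 = -340032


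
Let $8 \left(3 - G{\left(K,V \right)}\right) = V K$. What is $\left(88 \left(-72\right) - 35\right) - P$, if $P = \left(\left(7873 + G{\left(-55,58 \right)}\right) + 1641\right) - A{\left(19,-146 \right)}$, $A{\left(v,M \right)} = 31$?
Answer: $- \frac{65023}{4} \approx -16256.0$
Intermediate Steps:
$G{\left(K,V \right)} = 3 - \frac{K V}{8}$ ($G{\left(K,V \right)} = 3 - \frac{V K}{8} = 3 - \frac{K V}{8}$)
$P = \frac{39539}{4}$ ($P = \left(\left(7873 - \left(-3 - \frac{1595}{4}\right)\right) + 1641\right) - 31 = \left(\left(7873 + \left(3 + \frac{1595}{4}\right)\right) + 1641\right) - 31 = \left(\left(7873 + \frac{1607}{4}\right) + 1641\right) - 31 = \left(\frac{33099}{4} + 1641\right) - 31 = \frac{39663}{4} - 31 = \frac{39539}{4} \approx 9884.8$)
$\left(88 \left(-72\right) - 35\right) - P = \left(88 \left(-72\right) - 35\right) - \frac{39539}{4} = \left(-6336 - 35\right) - \frac{39539}{4} = -6371 - \frac{39539}{4} = - \frac{65023}{4}$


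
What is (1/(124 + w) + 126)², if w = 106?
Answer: 839898361/52900 ≈ 15877.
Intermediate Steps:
(1/(124 + w) + 126)² = (1/(124 + 106) + 126)² = (1/230 + 126)² = (28981/230)² = 839898361/52900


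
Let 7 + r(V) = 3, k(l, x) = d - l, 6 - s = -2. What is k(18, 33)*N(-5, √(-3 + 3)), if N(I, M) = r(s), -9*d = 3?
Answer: 220/3 ≈ 73.333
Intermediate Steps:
d = -⅓ (d = -⅑*3 = -⅓ ≈ -0.33333)
s = 8 (s = 6 - 1*(-2) = 6 + 2 = 8)
k(l, x) = -⅓ - l
r(V) = -4 (r(V) = -7 + 3 = -4)
N(I, M) = -4
k(18, 33)*N(-5, √(-3 + 3)) = (-⅓ - 1*18)*(-4) = (-⅓ - 18)*(-4) = -55/3*(-4) = 220/3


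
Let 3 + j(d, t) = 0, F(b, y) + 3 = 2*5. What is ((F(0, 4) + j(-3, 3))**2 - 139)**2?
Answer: 15129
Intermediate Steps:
F(b, y) = 7 (F(b, y) = -3 + 2*5 = -3 + 10 = 7)
j(d, t) = -3 (j(d, t) = -3 + 0 = -3)
((F(0, 4) + j(-3, 3))**2 - 139)**2 = ((7 - 3)**2 - 139)**2 = (4**2 - 139)**2 = (16 - 139)**2 = (-123)**2 = 15129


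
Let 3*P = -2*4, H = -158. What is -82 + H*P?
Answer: 1018/3 ≈ 339.33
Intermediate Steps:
P = -8/3 (P = (-2*4)/3 = (⅓)*(-8) = -8/3 ≈ -2.6667)
-82 + H*P = -82 - 158*(-8/3) = -82 + 1264/3 = 1018/3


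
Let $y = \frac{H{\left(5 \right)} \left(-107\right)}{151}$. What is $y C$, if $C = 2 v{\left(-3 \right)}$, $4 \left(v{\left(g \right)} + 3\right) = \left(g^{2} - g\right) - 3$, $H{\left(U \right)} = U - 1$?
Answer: $\frac{642}{151} \approx 4.2517$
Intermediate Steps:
$H{\left(U \right)} = -1 + U$
$v{\left(g \right)} = - \frac{15}{4} - \frac{g}{4} + \frac{g^{2}}{4}$ ($v{\left(g \right)} = -3 + \frac{\left(g^{2} - g\right) - 3}{4} = -3 + \frac{-3 + g^{2} - g}{4} = -3 - \left(\frac{3}{4} - \frac{g^{2}}{4} + \frac{g}{4}\right) = - \frac{15}{4} - \frac{g}{4} + \frac{g^{2}}{4}$)
$C = - \frac{3}{2}$ ($C = 2 \left(- \frac{15}{4} - - \frac{3}{4} + \frac{\left(-3\right)^{2}}{4}\right) = 2 \left(- \frac{15}{4} + \frac{3}{4} + \frac{1}{4} \cdot 9\right) = 2 \left(- \frac{15}{4} + \frac{3}{4} + \frac{9}{4}\right) = 2 \left(- \frac{3}{4}\right) = - \frac{3}{2} \approx -1.5$)
$y = - \frac{428}{151}$ ($y = \frac{\left(-1 + 5\right) \left(-107\right)}{151} = 4 \left(-107\right) \frac{1}{151} = \left(-428\right) \frac{1}{151} = - \frac{428}{151} \approx -2.8344$)
$y C = \left(- \frac{428}{151}\right) \left(- \frac{3}{2}\right) = \frac{642}{151}$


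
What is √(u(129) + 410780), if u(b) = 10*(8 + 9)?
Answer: 5*√16438 ≈ 641.05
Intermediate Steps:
u(b) = 170 (u(b) = 10*17 = 170)
√(u(129) + 410780) = √(170 + 410780) = √410950 = 5*√16438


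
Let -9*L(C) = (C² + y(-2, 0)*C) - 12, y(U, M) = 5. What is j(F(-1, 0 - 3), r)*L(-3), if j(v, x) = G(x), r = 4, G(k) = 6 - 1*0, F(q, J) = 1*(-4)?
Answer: 12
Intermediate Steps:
F(q, J) = -4
L(C) = 4/3 - 5*C/9 - C²/9 (L(C) = -((C² + 5*C) - 12)/9 = -(-12 + C² + 5*C)/9 = 4/3 - 5*C/9 - C²/9)
G(k) = 6 (G(k) = 6 + 0 = 6)
j(v, x) = 6
j(F(-1, 0 - 3), r)*L(-3) = 6*(4/3 - 5/9*(-3) - ⅑*(-3)²) = 6*(4/3 + 5/3 - ⅑*9) = 6*(4/3 + 5/3 - 1) = 6*2 = 12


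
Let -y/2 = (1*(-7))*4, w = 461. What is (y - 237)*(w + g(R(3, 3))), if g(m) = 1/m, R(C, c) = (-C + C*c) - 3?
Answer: -250504/3 ≈ -83501.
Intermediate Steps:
R(C, c) = -3 - C + C*c
y = 56 (y = -2*1*(-7)*4 = -(-14)*4 = -2*(-28) = 56)
g(m) = 1/m
(y - 237)*(w + g(R(3, 3))) = (56 - 237)*(461 + 1/(-3 - 1*3 + 3*3)) = -181*(461 + 1/(-3 - 3 + 9)) = -181*(461 + 1/3) = -181*1384/3 = -250504/3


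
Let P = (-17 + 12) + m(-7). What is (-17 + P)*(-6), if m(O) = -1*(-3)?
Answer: 114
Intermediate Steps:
m(O) = 3
P = -2 (P = (-17 + 12) + 3 = -5 + 3 = -2)
(-17 + P)*(-6) = (-17 - 2)*(-6) = -19*(-6) = 114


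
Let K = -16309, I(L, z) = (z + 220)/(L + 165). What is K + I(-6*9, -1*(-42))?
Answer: -1810037/111 ≈ -16307.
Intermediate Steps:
I(L, z) = (220 + z)/(165 + L)
K + I(-6*9, -1*(-42)) = -16309 + (220 - 1*(-42))/(165 - 6*9) = -16309 + (220 + 42)/(165 - 54) = -16309 + 262/111 = -1810037/111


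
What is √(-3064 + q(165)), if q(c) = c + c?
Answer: I*√2734 ≈ 52.288*I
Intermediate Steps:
q(c) = 2*c
√(-3064 + q(165)) = √(-3064 + 2*165) = √(-3064 + 330) = √(-2734) = I*√2734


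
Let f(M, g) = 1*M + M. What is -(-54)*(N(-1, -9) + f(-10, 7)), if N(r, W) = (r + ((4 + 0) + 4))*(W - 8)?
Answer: -7506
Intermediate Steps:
f(M, g) = 2*M (f(M, g) = M + M = 2*M)
N(r, W) = (-8 + W)*(8 + r) (N(r, W) = (r + (4 + 4))*(-8 + W) = (r + 8)*(-8 + W) = (8 + r)*(-8 + W) = (-8 + W)*(8 + r))
-(-54)*(N(-1, -9) + f(-10, 7)) = -(-54)*((-64 - 8*(-1) + 8*(-9) - 9*(-1)) + 2*(-10)) = -(-54)*((-64 + 8 - 72 + 9) - 20) = -(-54)*(-119 - 20) = -(-54)*(-139) = -1*7506 = -7506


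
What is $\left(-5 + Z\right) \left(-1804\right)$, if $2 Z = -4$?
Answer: $12628$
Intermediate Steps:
$Z = -2$ ($Z = \frac{1}{2} \left(-4\right) = -2$)
$\left(-5 + Z\right) \left(-1804\right) = \left(-5 - 2\right) \left(-1804\right) = \left(-7\right) \left(-1804\right) = 12628$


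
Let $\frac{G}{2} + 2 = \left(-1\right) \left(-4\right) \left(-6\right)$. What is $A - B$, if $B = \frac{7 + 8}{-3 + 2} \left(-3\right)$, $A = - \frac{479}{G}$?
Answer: $- \frac{1861}{52} \approx -35.788$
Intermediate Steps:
$G = -52$ ($G = -4 + 2 \left(-1\right) \left(-4\right) \left(-6\right) = -4 + 2 \cdot 4 \left(-6\right) = -4 + 2 \left(-24\right) = -4 - 48 = -52$)
$A = \frac{479}{52}$ ($A = - \frac{479}{-52} = \left(-479\right) \left(- \frac{1}{52}\right) = \frac{479}{52} \approx 9.2115$)
$B = 45$ ($B = \frac{15}{-1} \left(-3\right) = 15 \left(-1\right) \left(-3\right) = \left(-15\right) \left(-3\right) = 45$)
$A - B = \frac{479}{52} - 45 = - \frac{1861}{52}$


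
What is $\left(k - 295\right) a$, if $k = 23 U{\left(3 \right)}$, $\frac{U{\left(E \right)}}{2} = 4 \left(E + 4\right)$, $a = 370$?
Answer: $367410$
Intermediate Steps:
$U{\left(E \right)} = 32 + 8 E$ ($U{\left(E \right)} = 2 \cdot 4 \left(E + 4\right) = 2 \cdot 4 \left(4 + E\right) = 2 \left(16 + 4 E\right) = 32 + 8 E$)
$k = 1288$ ($k = 23 \left(32 + 8 \cdot 3\right) = 23 \left(32 + 24\right) = 23 \cdot 56 = 1288$)
$\left(k - 295\right) a = \left(1288 - 295\right) 370 = 993 \cdot 370 = 367410$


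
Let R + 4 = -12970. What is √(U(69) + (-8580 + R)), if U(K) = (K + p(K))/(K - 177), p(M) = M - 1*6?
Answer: I*√193997/3 ≈ 146.82*I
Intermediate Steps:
R = -12974 (R = -4 - 12970 = -12974)
p(M) = -6 + M (p(M) = M - 6 = -6 + M)
U(K) = (-6 + 2*K)/(-177 + K) (U(K) = (K + (-6 + K))/(K - 177) = (-6 + 2*K)/(-177 + K))
√(U(69) + (-8580 + R)) = √(2*(-3 + 69)/(-177 + 69) + (-8580 - 12974)) = √(2*66/(-108) - 21554) = √(2*(-1/108)*66 - 21554) = √(-11/9 - 21554) = √(-193997/9) = I*√193997/3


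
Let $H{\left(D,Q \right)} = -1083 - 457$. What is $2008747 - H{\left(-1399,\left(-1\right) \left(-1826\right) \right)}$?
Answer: $2010287$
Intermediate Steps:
$H{\left(D,Q \right)} = -1540$ ($H{\left(D,Q \right)} = -1083 - 457 = -1540$)
$2008747 - H{\left(-1399,\left(-1\right) \left(-1826\right) \right)} = 2008747 - -1540 = 2008747 + 1540 = 2010287$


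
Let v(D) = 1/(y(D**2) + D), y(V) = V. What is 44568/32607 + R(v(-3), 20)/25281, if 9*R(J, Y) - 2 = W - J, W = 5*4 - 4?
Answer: 6760729309/4946025402 ≈ 1.3669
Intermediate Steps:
v(D) = 1/(D + D**2) (v(D) = 1/(D**2 + D) = 1/(D + D**2))
W = 16 (W = 20 - 4 = 16)
R(J, Y) = 2 - J/9 (R(J, Y) = 2/9 + (16 - J)/9 = 2/9 + (16/9 - J/9) = 2 - J/9)
44568/32607 + R(v(-3), 20)/25281 = 44568/32607 + (2 - 1/(9*(-3)*(1 - 3)))/25281 = 44568*(1/32607) + (2 - (-1)/(27*(-2)))*(1/25281) = 4952/3623 + (2 - (-1)*(-1)/(27*2))*(1/25281) = 4952/3623 + (2 - 1/9*1/6)*(1/25281) = 4952/3623 + (2 - 1/54)*(1/25281) = 4952/3623 + (107/54)*(1/25281) = 4952/3623 + 107/1365174 = 6760729309/4946025402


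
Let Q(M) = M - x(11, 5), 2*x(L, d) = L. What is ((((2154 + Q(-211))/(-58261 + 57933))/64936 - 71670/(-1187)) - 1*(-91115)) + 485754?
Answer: 29171767691897143/50563844992 ≈ 5.7693e+5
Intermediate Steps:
x(L, d) = L/2
Q(M) = -11/2 + M (Q(M) = M - 11/2 = -11/2 + M)
((((2154 + Q(-211))/(-58261 + 57933))/64936 - 71670/(-1187)) - 1*(-91115)) + 485754 = ((((2154 + (-11/2 - 211))/(-58261 + 57933))/64936 - 71670/(-1187)) - 1*(-91115)) + 485754 = ((((2154 - 433/2)/(-328))*(1/64936) - 71670*(-1/1187)) + 91115) + 485754 = ((((3875/2)*(-1/328))*(1/64936) + 71670/1187) + 91115) + 485754 = ((-3875/656*1/64936 + 71670/1187) + 91115) + 485754 = ((-3875/42598016 + 71670/1187) + 91115) + 485754 = (3052995207095/50563844992 + 91115) + 485754 = 4610177731653175/50563844992 + 485754 = 29171767691897143/50563844992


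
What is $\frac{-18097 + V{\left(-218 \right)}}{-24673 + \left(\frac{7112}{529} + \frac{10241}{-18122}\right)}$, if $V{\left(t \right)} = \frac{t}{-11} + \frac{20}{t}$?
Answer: $\frac{207784865448238}{283449817892901} \approx 0.73306$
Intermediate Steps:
$V{\left(t \right)} = \frac{20}{t} - \frac{t}{11}$ ($V{\left(t \right)} = t \left(- \frac{1}{11}\right) + \frac{20}{t} = - \frac{t}{11} + \frac{20}{t} = \frac{20}{t} - \frac{t}{11}$)
$\frac{-18097 + V{\left(-218 \right)}}{-24673 + \left(\frac{7112}{529} + \frac{10241}{-18122}\right)} = \frac{-18097 + \left(\frac{20}{-218} - - \frac{218}{11}\right)}{-24673 + \left(\frac{7112}{529} + \frac{10241}{-18122}\right)} = \frac{-18097 + \left(20 \left(- \frac{1}{218}\right) + \frac{218}{11}\right)}{-24673 + \left(7112 \cdot \frac{1}{529} + 10241 \left(- \frac{1}{18122}\right)\right)} = \frac{-18097 + \left(- \frac{10}{109} + \frac{218}{11}\right)}{-24673 + \left(\frac{7112}{529} - \frac{10241}{18122}\right)} = \frac{-18097 + \frac{23652}{1199}}{-24673 + \frac{123466175}{9586538}} = - \frac{21674651}{1199 \left(- \frac{236405185899}{9586538}\right)} = \left(- \frac{21674651}{1199}\right) \left(- \frac{9586538}{236405185899}\right) = \frac{207784865448238}{283449817892901}$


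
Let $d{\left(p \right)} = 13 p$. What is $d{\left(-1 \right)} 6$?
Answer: $-78$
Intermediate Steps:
$d{\left(-1 \right)} 6 = 13 \left(-1\right) 6 = \left(-13\right) 6 = -78$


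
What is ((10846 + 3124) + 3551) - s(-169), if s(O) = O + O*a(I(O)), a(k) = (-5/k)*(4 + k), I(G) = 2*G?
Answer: 16855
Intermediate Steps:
a(k) = -5*(4 + k)/k
s(O) = O + O*(-5 - 10/O) (s(O) = O + O*(-5 - 20*1/(2*O)) = O + O*(-5 - 10/O))
((10846 + 3124) + 3551) - s(-169) = ((10846 + 3124) + 3551) - (-10 - 4*(-169)) = (13970 + 3551) - (-10 + 676) = 17521 - 1*666 = 17521 - 666 = 16855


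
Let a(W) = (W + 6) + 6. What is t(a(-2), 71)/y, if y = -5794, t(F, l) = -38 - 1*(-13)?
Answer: 25/5794 ≈ 0.0043148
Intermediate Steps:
a(W) = 12 + W (a(W) = (6 + W) + 6 = 12 + W)
t(F, l) = -25 (t(F, l) = -38 + 13 = -25)
t(a(-2), 71)/y = -25/(-5794) = -25*(-1/5794) = 25/5794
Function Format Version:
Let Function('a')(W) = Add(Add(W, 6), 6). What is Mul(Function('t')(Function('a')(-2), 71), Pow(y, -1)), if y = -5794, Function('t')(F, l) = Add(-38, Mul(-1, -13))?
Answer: Rational(25, 5794) ≈ 0.0043148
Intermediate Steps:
Function('a')(W) = Add(12, W) (Function('a')(W) = Add(Add(6, W), 6) = Add(12, W))
Function('t')(F, l) = -25 (Function('t')(F, l) = Add(-38, 13) = -25)
Mul(Function('t')(Function('a')(-2), 71), Pow(y, -1)) = Mul(-25, Pow(-5794, -1)) = Mul(-25, Rational(-1, 5794)) = Rational(25, 5794)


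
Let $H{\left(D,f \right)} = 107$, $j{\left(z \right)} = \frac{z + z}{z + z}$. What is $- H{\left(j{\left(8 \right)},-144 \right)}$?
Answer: $-107$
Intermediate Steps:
$j{\left(z \right)} = 1$ ($j{\left(z \right)} = \frac{2 z}{2 z} = 2 z \frac{1}{2 z} = 1$)
$- H{\left(j{\left(8 \right)},-144 \right)} = \left(-1\right) 107 = -107$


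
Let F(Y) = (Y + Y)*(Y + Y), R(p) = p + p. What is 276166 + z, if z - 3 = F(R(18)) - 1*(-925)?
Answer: 282278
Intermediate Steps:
R(p) = 2*p
F(Y) = 4*Y**2 (F(Y) = (2*Y)*(2*Y) = 4*Y**2)
z = 6112 (z = 3 + (4*(2*18)**2 - 1*(-925)) = 3 + (4*36**2 + 925) = 3 + (4*1296 + 925) = 3 + (5184 + 925) = 3 + 6109 = 6112)
276166 + z = 276166 + 6112 = 282278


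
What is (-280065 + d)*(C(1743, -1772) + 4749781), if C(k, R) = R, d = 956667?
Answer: 3212512385418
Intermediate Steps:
(-280065 + d)*(C(1743, -1772) + 4749781) = (-280065 + 956667)*(-1772 + 4749781) = 676602*4748009 = 3212512385418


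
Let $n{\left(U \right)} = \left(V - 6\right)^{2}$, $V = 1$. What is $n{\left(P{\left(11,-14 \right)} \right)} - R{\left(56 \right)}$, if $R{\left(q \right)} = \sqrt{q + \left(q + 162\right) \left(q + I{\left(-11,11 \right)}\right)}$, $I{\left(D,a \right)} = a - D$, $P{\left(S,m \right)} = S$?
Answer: $25 - 2 \sqrt{4265} \approx -105.61$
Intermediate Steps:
$n{\left(U \right)} = 25$ ($n{\left(U \right)} = \left(1 - 6\right)^{2} = \left(-5\right)^{2} = 25$)
$R{\left(q \right)} = \sqrt{q + \left(22 + q\right) \left(162 + q\right)}$ ($R{\left(q \right)} = \sqrt{q + \left(q + 162\right) \left(q + \left(11 - -11\right)\right)} = \sqrt{q + \left(162 + q\right) \left(q + \left(11 + 11\right)\right)} = \sqrt{q + \left(162 + q\right) \left(q + 22\right)} = \sqrt{q + \left(162 + q\right) \left(22 + q\right)} = \sqrt{q + \left(22 + q\right) \left(162 + q\right)}$)
$n{\left(P{\left(11,-14 \right)} \right)} - R{\left(56 \right)} = 25 - \sqrt{3564 + 56^{2} + 185 \cdot 56} = 25 - \sqrt{3564 + 3136 + 10360} = 25 - \sqrt{17060} = 25 - 2 \sqrt{4265}$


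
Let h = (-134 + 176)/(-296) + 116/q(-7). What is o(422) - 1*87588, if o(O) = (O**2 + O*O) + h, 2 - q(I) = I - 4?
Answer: 516764815/1924 ≈ 2.6859e+5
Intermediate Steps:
q(I) = 6 - I (q(I) = 2 - (I - 4) = 2 - (-4 + I) = 2 + (4 - I) = 6 - I)
h = 16895/1924 (h = (-134 + 176)/(-296) + 116/(6 - 1*(-7)) = 42*(-1/296) + 116/(6 + 7) = -21/148 + 116/13 = 16895/1924 ≈ 8.7812)
o(O) = 16895/1924 + 2*O**2 (o(O) = (O**2 + O*O) + 16895/1924 = (O**2 + O**2) + 16895/1924 = 2*O**2 + 16895/1924 = 16895/1924 + 2*O**2)
o(422) - 1*87588 = (16895/1924 + 2*422**2) - 1*87588 = (16895/1924 + 2*178084) - 87588 = (16895/1924 + 356168) - 87588 = 685284127/1924 - 87588 = 516764815/1924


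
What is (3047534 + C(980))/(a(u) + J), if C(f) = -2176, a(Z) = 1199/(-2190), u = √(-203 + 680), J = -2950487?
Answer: -6669334020/6461567729 ≈ -1.0322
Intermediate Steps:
u = 3*√53 (u = √477 = 3*√53 ≈ 21.840)
a(Z) = -1199/2190 (a(Z) = 1199*(-1/2190) = -1199/2190)
(3047534 + C(980))/(a(u) + J) = (3047534 - 2176)/(-1199/2190 - 2950487) = 3045358/(-6461567729/2190) = 3045358*(-2190/6461567729) = -6669334020/6461567729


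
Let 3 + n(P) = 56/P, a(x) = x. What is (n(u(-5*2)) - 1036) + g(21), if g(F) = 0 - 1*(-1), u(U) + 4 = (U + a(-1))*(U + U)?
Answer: -28019/27 ≈ -1037.7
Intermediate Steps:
u(U) = -4 + 2*U*(-1 + U) (u(U) = -4 + (U - 1)*(U + U) = -4 + (-1 + U)*(2*U) = -4 + 2*U*(-1 + U))
n(P) = -3 + 56/P
g(F) = 1 (g(F) = 0 + 1 = 1)
(n(u(-5*2)) - 1036) + g(21) = ((-3 + 56/(-4 - (-10)*2 + 2*(-5*2)²)) - 1036) + 1 = ((-3 + 56/(-4 - 2*(-10) + 2*(-10)²)) - 1036) + 1 = ((-3 + 56/(-4 + 20 + 2*100)) - 1036) + 1 = ((-3 + 56/(-4 + 20 + 200)) - 1036) + 1 = ((-3 + 56/216) - 1036) + 1 = ((-3 + 56*(1/216)) - 1036) + 1 = ((-3 + 7/27) - 1036) + 1 = (-74/27 - 1036) + 1 = -28046/27 + 1 = -28019/27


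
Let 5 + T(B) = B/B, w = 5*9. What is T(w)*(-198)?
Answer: 792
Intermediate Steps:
w = 45
T(B) = -4 (T(B) = -5 + B/B = -5 + 1 = -4)
T(w)*(-198) = -4*(-198) = 792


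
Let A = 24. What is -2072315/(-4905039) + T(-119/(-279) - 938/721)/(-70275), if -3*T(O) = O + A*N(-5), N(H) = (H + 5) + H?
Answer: 4179345632321228/9905690331089325 ≈ 0.42191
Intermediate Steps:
N(H) = 5 + 2*H (N(H) = (5 + H) + H = 5 + 2*H)
T(O) = 40 - O/3 (T(O) = -(O + 24*(5 + 2*(-5)))/3 = -(O + 24*(5 - 10))/3 = -(O + 24*(-5))/3 = -(O - 120)/3 = -(-120 + O)/3 = 40 - O/3)
-2072315/(-4905039) + T(-119/(-279) - 938/721)/(-70275) = -2072315/(-4905039) + (40 - (-119/(-279) - 938/721)/3)/(-70275) = -2072315*(-1/4905039) + (40 - (-119*(-1/279) - 938*1/721)/3)*(-1/70275) = 2072315/4905039 + (40 - (119/279 - 134/103)/3)*(-1/70275) = 2072315/4905039 + (40 - ⅓*(-25129/28737))*(-1/70275) = 2072315/4905039 + (40 + 25129/86211)*(-1/70275) = 2072315/4905039 + (3473569/86211)*(-1/70275) = 2072315/4905039 - 3473569/6058478025 = 4179345632321228/9905690331089325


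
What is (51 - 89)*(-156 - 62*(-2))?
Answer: 1216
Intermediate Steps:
(51 - 89)*(-156 - 62*(-2)) = -38*(-156 + 124) = -38*(-32) = 1216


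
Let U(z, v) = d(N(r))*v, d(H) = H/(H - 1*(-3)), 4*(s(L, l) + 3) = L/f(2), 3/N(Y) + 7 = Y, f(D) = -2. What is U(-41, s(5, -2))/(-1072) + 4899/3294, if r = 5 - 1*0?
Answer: 6986383/4708224 ≈ 1.4839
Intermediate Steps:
r = 5 (r = 5 + 0 = 5)
N(Y) = 3/(-7 + Y)
s(L, l) = -3 - L/8 (s(L, l) = -3 + (L/(-2))/4 = -3 + (L*(-1/2))/4 = -3 + (-L/2)/4 = -3 - L/8)
d(H) = H/(3 + H) (d(H) = H/(H + 3) = H/(3 + H))
U(z, v) = -v (U(z, v) = ((3/(-7 + 5))/(3 + 3/(-7 + 5)))*v = ((3/(-2))/(3 + 3/(-2)))*v = ((3*(-1/2))/(3 + 3*(-1/2)))*v = (-3/(2*(3 - 3/2)))*v = (-3/(2*3/2))*v = (-3/2*2/3)*v = -v)
U(-41, s(5, -2))/(-1072) + 4899/3294 = -(-3 - 1/8*5)/(-1072) + 4899/3294 = -(-3 - 5/8)*(-1/1072) + 4899*(1/3294) = -1*(-29/8)*(-1/1072) + 1633/1098 = (29/8)*(-1/1072) + 1633/1098 = -29/8576 + 1633/1098 = 6986383/4708224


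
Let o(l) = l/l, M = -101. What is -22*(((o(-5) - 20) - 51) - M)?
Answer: -682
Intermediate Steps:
o(l) = 1
-22*(((o(-5) - 20) - 51) - M) = -22*(((1 - 20) - 51) - 1*(-101)) = -22*((-19 - 51) + 101) = -22*(-70 + 101) = -22*31 = -682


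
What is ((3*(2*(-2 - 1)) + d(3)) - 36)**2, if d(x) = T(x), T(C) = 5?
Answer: 2401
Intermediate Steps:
d(x) = 5
((3*(2*(-2 - 1)) + d(3)) - 36)**2 = ((3*(2*(-2 - 1)) + 5) - 36)**2 = ((3*(2*(-3)) + 5) - 36)**2 = ((3*(-6) + 5) - 36)**2 = ((-18 + 5) - 36)**2 = (-13 - 36)**2 = (-49)**2 = 2401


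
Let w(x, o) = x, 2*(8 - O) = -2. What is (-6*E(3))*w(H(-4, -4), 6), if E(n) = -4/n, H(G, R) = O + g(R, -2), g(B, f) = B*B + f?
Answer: 184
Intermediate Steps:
g(B, f) = f + B² (g(B, f) = B² + f = f + B²)
O = 9 (O = 8 - ½*(-2) = 8 + 1 = 9)
H(G, R) = 7 + R² (H(G, R) = 9 + (-2 + R²) = 7 + R²)
(-6*E(3))*w(H(-4, -4), 6) = (-(-24)/3)*(7 + (-4)²) = (-(-24)/3)*(7 + 16) = -6*(-4/3)*23 = 8*23 = 184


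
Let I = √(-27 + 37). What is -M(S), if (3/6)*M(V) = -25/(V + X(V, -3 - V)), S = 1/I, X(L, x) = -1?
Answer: -500/9 - 50*√10/9 ≈ -73.124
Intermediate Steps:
I = √10 ≈ 3.1623
S = √10/10 (S = 1/(√10) = √10/10 ≈ 0.31623)
M(V) = -50/(-1 + V) (M(V) = 2*(-25/(V - 1)) = 2*(-25/(-1 + V)) = -50/(-1 + V))
-M(S) = -(-50)/(-1 + √10/10) = 50/(-1 + √10/10)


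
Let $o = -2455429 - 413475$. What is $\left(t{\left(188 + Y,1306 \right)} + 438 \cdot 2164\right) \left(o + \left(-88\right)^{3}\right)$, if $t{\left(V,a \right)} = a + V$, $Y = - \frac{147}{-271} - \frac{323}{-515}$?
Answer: $- \frac{470399422129656928}{139565} \approx -3.3705 \cdot 10^{12}$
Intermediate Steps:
$Y = \frac{163238}{139565}$ ($Y = \left(-147\right) \left(- \frac{1}{271}\right) - - \frac{323}{515} = \frac{147}{271} + \frac{323}{515} = \frac{163238}{139565} \approx 1.1696$)
$o = -2868904$
$t{\left(V,a \right)} = V + a$
$\left(t{\left(188 + Y,1306 \right)} + 438 \cdot 2164\right) \left(o + \left(-88\right)^{3}\right) = \left(\left(\left(188 + \frac{163238}{139565}\right) + 1306\right) + 438 \cdot 2164\right) \left(-2868904 + \left(-88\right)^{3}\right) = \left(\left(\frac{26401458}{139565} + 1306\right) + 947832\right) \left(-2868904 - 681472\right) = \left(\frac{208673348}{139565} + 947832\right) \left(-3550376\right) = \frac{132492846428}{139565} \left(-3550376\right) = - \frac{470399422129656928}{139565}$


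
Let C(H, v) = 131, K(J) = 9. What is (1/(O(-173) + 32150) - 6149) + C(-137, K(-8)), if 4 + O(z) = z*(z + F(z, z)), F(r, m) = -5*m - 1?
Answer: -525955147/87397 ≈ -6018.0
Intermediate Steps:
F(r, m) = -1 - 5*m
O(z) = -4 + z*(-1 - 4*z) (O(z) = -4 + z*(z + (-1 - 5*z)) = -4 + z*(-1 - 4*z))
(1/(O(-173) + 32150) - 6149) + C(-137, K(-8)) = (1/((-4 - 1*(-173) - 4*(-173)²) + 32150) - 6149) + 131 = (1/((-4 + 173 - 4*29929) + 32150) - 6149) + 131 = (1/((-4 + 173 - 119716) + 32150) - 6149) + 131 = (1/(-119547 + 32150) - 6149) + 131 = (1/(-87397) - 6149) + 131 = (-1/87397 - 6149) + 131 = -537404154/87397 + 131 = -525955147/87397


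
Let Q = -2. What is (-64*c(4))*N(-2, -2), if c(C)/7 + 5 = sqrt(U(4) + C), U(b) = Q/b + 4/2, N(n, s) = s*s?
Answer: 8960 - 896*sqrt(22) ≈ 4757.4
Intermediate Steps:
N(n, s) = s**2
U(b) = 2 - 2/b (U(b) = -2/b + 4/2 = -2/b + 4*(1/2) = -2/b + 2 = 2 - 2/b)
c(C) = -35 + 7*sqrt(3/2 + C) (c(C) = -35 + 7*sqrt((2 - 2/4) + C) = -35 + 7*sqrt((2 - 2*1/4) + C) = -35 + 7*sqrt((2 - 1/2) + C) = -35 + 7*sqrt(3/2 + C))
(-64*c(4))*N(-2, -2) = -64*(-35 + 7*sqrt(6 + 4*4)/2)*(-2)**2 = -64*(-35 + 7*sqrt(6 + 16)/2)*4 = -64*(-35 + 7*sqrt(22)/2)*4 = (2240 - 224*sqrt(22))*4 = 8960 - 896*sqrt(22)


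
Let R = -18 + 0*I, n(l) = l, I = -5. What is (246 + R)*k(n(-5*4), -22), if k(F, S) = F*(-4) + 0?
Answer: 18240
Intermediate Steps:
k(F, S) = -4*F (k(F, S) = -4*F + 0 = -4*F)
R = -18 (R = -18 + 0*(-5) = -18 + 0 = -18)
(246 + R)*k(n(-5*4), -22) = (246 - 18)*(-(-20)*4) = 228*(-4*(-20)) = 228*80 = 18240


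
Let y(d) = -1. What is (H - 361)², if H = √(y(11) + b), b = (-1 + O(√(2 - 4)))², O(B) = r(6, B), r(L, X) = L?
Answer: 130345 - 1444*√6 ≈ 1.2681e+5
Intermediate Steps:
O(B) = 6
b = 25 (b = (-1 + 6)² = 5² = 25)
H = 2*√6 (H = √(-1 + 25) = √24 = 2*√6 ≈ 4.8990)
(H - 361)² = (2*√6 - 361)² = (-361 + 2*√6)²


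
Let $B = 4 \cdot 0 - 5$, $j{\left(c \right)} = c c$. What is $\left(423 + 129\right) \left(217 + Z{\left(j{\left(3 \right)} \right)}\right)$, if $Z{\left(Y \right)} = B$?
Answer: $117024$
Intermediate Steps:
$j{\left(c \right)} = c^{2}$
$B = -5$ ($B = 0 - 5 = -5$)
$Z{\left(Y \right)} = -5$
$\left(423 + 129\right) \left(217 + Z{\left(j{\left(3 \right)} \right)}\right) = \left(423 + 129\right) \left(217 - 5\right) = 552 \cdot 212 = 117024$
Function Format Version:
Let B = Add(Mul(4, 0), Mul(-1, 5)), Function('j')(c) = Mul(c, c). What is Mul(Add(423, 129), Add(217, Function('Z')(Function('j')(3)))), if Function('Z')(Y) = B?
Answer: 117024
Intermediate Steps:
Function('j')(c) = Pow(c, 2)
B = -5 (B = Add(0, -5) = -5)
Function('Z')(Y) = -5
Mul(Add(423, 129), Add(217, Function('Z')(Function('j')(3)))) = Mul(Add(423, 129), Add(217, -5)) = Mul(552, 212) = 117024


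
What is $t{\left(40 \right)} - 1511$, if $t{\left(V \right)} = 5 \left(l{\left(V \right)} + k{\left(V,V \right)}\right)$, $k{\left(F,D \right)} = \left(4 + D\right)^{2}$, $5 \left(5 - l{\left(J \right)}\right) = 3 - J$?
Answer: $8231$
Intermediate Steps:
$l{\left(J \right)} = \frac{22}{5} + \frac{J}{5}$ ($l{\left(J \right)} = 5 - \frac{3 - J}{5} = 5 + \left(- \frac{3}{5} + \frac{J}{5}\right) = \frac{22}{5} + \frac{J}{5}$)
$t{\left(V \right)} = 22 + V + 5 \left(4 + V\right)^{2}$ ($t{\left(V \right)} = 5 \left(\left(\frac{22}{5} + \frac{V}{5}\right) + \left(4 + V\right)^{2}\right) = 5 \left(\frac{22}{5} + \left(4 + V\right)^{2} + \frac{V}{5}\right) = 22 + V + 5 \left(4 + V\right)^{2}$)
$t{\left(40 \right)} - 1511 = \left(22 + 40 + 5 \left(4 + 40\right)^{2}\right) - 1511 = \left(22 + 40 + 5 \cdot 44^{2}\right) - 1511 = \left(22 + 40 + 5 \cdot 1936\right) - 1511 = \left(22 + 40 + 9680\right) - 1511 = 9742 - 1511 = 8231$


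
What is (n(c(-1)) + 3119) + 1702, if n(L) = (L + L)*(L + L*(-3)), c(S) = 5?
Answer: 4721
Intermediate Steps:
n(L) = -4*L**2 (n(L) = (2*L)*(L - 3*L) = (2*L)*(-2*L) = -4*L**2)
(n(c(-1)) + 3119) + 1702 = (-4*5**2 + 3119) + 1702 = (-4*25 + 3119) + 1702 = (-100 + 3119) + 1702 = 3019 + 1702 = 4721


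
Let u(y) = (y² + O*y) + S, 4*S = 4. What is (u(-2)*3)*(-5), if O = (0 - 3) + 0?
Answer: -165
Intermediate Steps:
S = 1 (S = (¼)*4 = 1)
O = -3 (O = -3 + 0 = -3)
u(y) = 1 + y² - 3*y (u(y) = (y² - 3*y) + 1 = 1 + y² - 3*y)
(u(-2)*3)*(-5) = ((1 + (-2)² - 3*(-2))*3)*(-5) = ((1 + 4 + 6)*3)*(-5) = (11*3)*(-5) = 33*(-5) = -165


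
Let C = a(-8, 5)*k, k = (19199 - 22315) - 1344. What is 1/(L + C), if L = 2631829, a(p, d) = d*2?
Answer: 1/2587229 ≈ 3.8651e-7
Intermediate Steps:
a(p, d) = 2*d
k = -4460 (k = -3116 - 1344 = -4460)
C = -44600 (C = (2*5)*(-4460) = 10*(-4460) = -44600)
1/(L + C) = 1/(2631829 - 44600) = 1/2587229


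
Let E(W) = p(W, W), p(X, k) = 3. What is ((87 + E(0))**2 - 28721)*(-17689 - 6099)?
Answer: 490532348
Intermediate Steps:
E(W) = 3
((87 + E(0))**2 - 28721)*(-17689 - 6099) = ((87 + 3)**2 - 28721)*(-17689 - 6099) = (90**2 - 28721)*(-23788) = (8100 - 28721)*(-23788) = -20621*(-23788) = 490532348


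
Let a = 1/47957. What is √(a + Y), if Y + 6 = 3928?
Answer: 3*√1002233920415/47957 ≈ 62.626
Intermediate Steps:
Y = 3922 (Y = -6 + 3928 = 3922)
a = 1/47957 ≈ 2.0852e-5
√(a + Y) = √(1/47957 + 3922) = √(188087355/47957) = 3*√1002233920415/47957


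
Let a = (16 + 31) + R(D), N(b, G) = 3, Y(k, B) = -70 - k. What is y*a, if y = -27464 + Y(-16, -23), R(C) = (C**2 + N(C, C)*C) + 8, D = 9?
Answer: -4485434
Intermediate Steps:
R(C) = 8 + C**2 + 3*C (R(C) = (C**2 + 3*C) + 8 = 8 + C**2 + 3*C)
a = 163 (a = (16 + 31) + (8 + 9**2 + 3*9) = 47 + (8 + 81 + 27) = 47 + 116 = 163)
y = -27518 (y = -27464 + (-70 - 1*(-16)) = -27464 + (-70 + 16) = -27464 - 54 = -27518)
y*a = -27518*163 = -4485434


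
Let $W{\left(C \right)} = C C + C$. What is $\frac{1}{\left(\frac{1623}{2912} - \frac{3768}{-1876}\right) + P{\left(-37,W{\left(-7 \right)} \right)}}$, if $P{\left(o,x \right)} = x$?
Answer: $\frac{195104}{8694981} \approx 0.022439$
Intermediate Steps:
$W{\left(C \right)} = C + C^{2}$ ($W{\left(C \right)} = C^{2} + C = C + C^{2}$)
$\frac{1}{\left(\frac{1623}{2912} - \frac{3768}{-1876}\right) + P{\left(-37,W{\left(-7 \right)} \right)}} = \frac{1}{\left(\frac{1623}{2912} - \frac{3768}{-1876}\right) - 7 \left(1 - 7\right)} = \frac{1}{\left(1623 \cdot \frac{1}{2912} - - \frac{942}{469}\right) - -42} = \frac{1}{\left(\frac{1623}{2912} + \frac{942}{469}\right) + 42} = \frac{1}{\frac{500613}{195104} + 42} = \frac{1}{\frac{8694981}{195104}} = \frac{195104}{8694981}$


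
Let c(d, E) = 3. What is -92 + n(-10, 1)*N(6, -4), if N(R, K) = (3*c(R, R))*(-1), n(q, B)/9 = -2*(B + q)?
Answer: -1550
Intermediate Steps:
n(q, B) = -18*B - 18*q (n(q, B) = 9*(-2*(B + q)) = 9*(-2*B - 2*q) = -18*B - 18*q)
N(R, K) = -9 (N(R, K) = (3*3)*(-1) = 9*(-1) = -9)
-92 + n(-10, 1)*N(6, -4) = -92 + (-18*1 - 18*(-10))*(-9) = -92 + (-18 + 180)*(-9) = -92 + 162*(-9) = -92 - 1458 = -1550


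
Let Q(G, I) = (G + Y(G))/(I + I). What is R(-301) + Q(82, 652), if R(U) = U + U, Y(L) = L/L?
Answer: -784925/1304 ≈ -601.94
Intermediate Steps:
Y(L) = 1
Q(G, I) = (1 + G)/(2*I) (Q(G, I) = (G + 1)/(I + I) = (1 + G)/((2*I)) = (1 + G)*(1/(2*I)) = (1 + G)/(2*I))
R(U) = 2*U
R(-301) + Q(82, 652) = 2*(-301) + (½)*(1 + 82)/652 = -602 + (½)*(1/652)*83 = -602 + 83/1304 = -784925/1304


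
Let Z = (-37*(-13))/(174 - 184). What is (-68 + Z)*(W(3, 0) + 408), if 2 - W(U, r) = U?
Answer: -472527/10 ≈ -47253.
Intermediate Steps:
W(U, r) = 2 - U
Z = -481/10 (Z = 481/(-10) = 481*(-⅒) = -481/10 ≈ -48.100)
(-68 + Z)*(W(3, 0) + 408) = (-68 - 481/10)*((2 - 1*3) + 408) = -1161*((2 - 3) + 408)/10 = -1161*(-1 + 408)/10 = -1161/10*407 = -472527/10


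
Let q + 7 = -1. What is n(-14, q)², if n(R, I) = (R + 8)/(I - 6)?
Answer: 9/49 ≈ 0.18367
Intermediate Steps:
q = -8 (q = -7 - 1 = -8)
n(R, I) = (8 + R)/(-6 + I)
n(-14, q)² = ((8 - 14)/(-6 - 8))² = (-6/(-14))² = (-1/14*(-6))² = (3/7)² = 9/49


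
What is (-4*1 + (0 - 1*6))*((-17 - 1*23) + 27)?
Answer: 130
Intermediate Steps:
(-4*1 + (0 - 1*6))*((-17 - 1*23) + 27) = (-4 + (0 - 6))*((-17 - 23) + 27) = (-4 - 6)*(-40 + 27) = -10*(-13) = 130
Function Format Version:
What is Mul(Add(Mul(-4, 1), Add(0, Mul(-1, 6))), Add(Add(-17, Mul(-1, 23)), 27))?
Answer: 130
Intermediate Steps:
Mul(Add(Mul(-4, 1), Add(0, Mul(-1, 6))), Add(Add(-17, Mul(-1, 23)), 27)) = Mul(Add(-4, Add(0, -6)), Add(Add(-17, -23), 27)) = Mul(Add(-4, -6), Add(-40, 27)) = Mul(-10, -13) = 130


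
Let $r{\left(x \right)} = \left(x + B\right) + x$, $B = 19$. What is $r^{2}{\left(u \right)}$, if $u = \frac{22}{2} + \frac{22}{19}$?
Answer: $\frac{677329}{361} \approx 1876.3$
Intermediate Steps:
$u = \frac{231}{19}$ ($u = 22 \cdot \frac{1}{2} + 22 \cdot \frac{1}{19} = 11 + \frac{22}{19} = \frac{231}{19} \approx 12.158$)
$r{\left(x \right)} = 19 + 2 x$ ($r{\left(x \right)} = \left(x + 19\right) + x = \left(19 + x\right) + x = 19 + 2 x$)
$r^{2}{\left(u \right)} = \left(19 + 2 \cdot \frac{231}{19}\right)^{2} = \left(19 + \frac{462}{19}\right)^{2} = \left(\frac{823}{19}\right)^{2} = \frac{677329}{361}$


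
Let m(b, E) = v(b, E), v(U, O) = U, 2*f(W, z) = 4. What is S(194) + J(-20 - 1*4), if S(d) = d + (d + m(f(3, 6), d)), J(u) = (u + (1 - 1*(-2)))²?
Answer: 831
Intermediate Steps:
f(W, z) = 2 (f(W, z) = (½)*4 = 2)
m(b, E) = b
J(u) = (3 + u)² (J(u) = (u + (1 + 2))² = (u + 3)² = (3 + u)²)
S(d) = 2 + 2*d (S(d) = d + (d + 2) = d + (2 + d) = 2 + 2*d)
S(194) + J(-20 - 1*4) = (2 + 2*194) + (3 + (-20 - 1*4))² = (2 + 388) + (3 + (-20 - 4))² = 390 + (3 - 24)² = 390 + (-21)² = 390 + 441 = 831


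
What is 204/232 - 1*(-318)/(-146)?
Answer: -5499/4234 ≈ -1.2988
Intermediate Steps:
204/232 - 1*(-318)/(-146) = 204*(1/232) + 318*(-1/146) = 51/58 - 159/73 = -5499/4234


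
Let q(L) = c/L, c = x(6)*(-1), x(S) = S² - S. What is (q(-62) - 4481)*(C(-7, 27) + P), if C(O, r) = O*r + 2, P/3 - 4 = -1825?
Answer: 784762400/31 ≈ 2.5315e+7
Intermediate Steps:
P = -5463 (P = 12 + 3*(-1825) = 12 - 5475 = -5463)
c = -30 (c = (6*(-1 + 6))*(-1) = (6*5)*(-1) = 30*(-1) = -30)
q(L) = -30/L
C(O, r) = 2 + O*r
(q(-62) - 4481)*(C(-7, 27) + P) = (-30/(-62) - 4481)*((2 - 7*27) - 5463) = (-30*(-1/62) - 4481)*((2 - 189) - 5463) = (15/31 - 4481)*(-187 - 5463) = -138896/31*(-5650) = 784762400/31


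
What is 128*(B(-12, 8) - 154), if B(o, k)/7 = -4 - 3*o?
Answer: 8960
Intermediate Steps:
B(o, k) = -28 - 21*o (B(o, k) = 7*(-4 - 3*o) = -28 - 21*o)
128*(B(-12, 8) - 154) = 128*((-28 - 21*(-12)) - 154) = 128*((-28 + 252) - 154) = 128*(224 - 154) = 128*70 = 8960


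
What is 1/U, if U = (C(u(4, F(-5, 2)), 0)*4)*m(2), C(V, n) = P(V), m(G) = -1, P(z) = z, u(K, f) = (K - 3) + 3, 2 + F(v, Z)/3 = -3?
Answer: -1/16 ≈ -0.062500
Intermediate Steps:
F(v, Z) = -15 (F(v, Z) = -6 + 3*(-3) = -6 - 9 = -15)
u(K, f) = K (u(K, f) = (-3 + K) + 3 = K)
C(V, n) = V
U = -16 (U = (4*4)*(-1) = 16*(-1) = -16)
1/U = 1/(-16) = -1/16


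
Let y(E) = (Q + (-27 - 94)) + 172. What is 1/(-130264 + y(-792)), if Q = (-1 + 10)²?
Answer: -1/130132 ≈ -7.6845e-6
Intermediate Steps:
Q = 81 (Q = 9² = 81)
y(E) = 132 (y(E) = (81 + (-27 - 94)) + 172 = (81 - 121) + 172 = -40 + 172 = 132)
1/(-130264 + y(-792)) = 1/(-130264 + 132) = 1/(-130132) = -1/130132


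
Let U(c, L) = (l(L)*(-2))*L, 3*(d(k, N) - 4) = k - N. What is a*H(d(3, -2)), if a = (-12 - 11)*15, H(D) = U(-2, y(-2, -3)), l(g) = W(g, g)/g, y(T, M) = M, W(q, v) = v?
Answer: -2070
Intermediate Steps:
d(k, N) = 4 - N/3 + k/3 (d(k, N) = 4 + (k - N)/3 = 4 + (-N/3 + k/3) = 4 - N/3 + k/3)
l(g) = 1 (l(g) = g/g = 1)
U(c, L) = -2*L (U(c, L) = (1*(-2))*L = -2*L)
H(D) = 6 (H(D) = -2*(-3) = 6)
a = -345 (a = -23*15 = -345)
a*H(d(3, -2)) = -345*6 = -2070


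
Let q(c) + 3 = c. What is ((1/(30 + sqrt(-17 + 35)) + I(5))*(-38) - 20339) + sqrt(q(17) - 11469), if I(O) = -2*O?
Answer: -2934163/147 + 19*sqrt(2)/147 + I*sqrt(11455) ≈ -19960.0 + 107.03*I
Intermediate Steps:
q(c) = -3 + c
((1/(30 + sqrt(-17 + 35)) + I(5))*(-38) - 20339) + sqrt(q(17) - 11469) = ((1/(30 + sqrt(-17 + 35)) - 2*5)*(-38) - 20339) + sqrt((-3 + 17) - 11469) = ((1/(30 + sqrt(18)) - 10)*(-38) - 20339) + sqrt(14 - 11469) = ((1/(30 + 3*sqrt(2)) - 10)*(-38) - 20339) + sqrt(-11455) = ((-10 + 1/(30 + 3*sqrt(2)))*(-38) - 20339) + I*sqrt(11455) = ((380 - 38/(30 + 3*sqrt(2))) - 20339) + I*sqrt(11455) = (-19959 - 38/(30 + 3*sqrt(2))) + I*sqrt(11455) = -19959 - 38/(30 + 3*sqrt(2)) + I*sqrt(11455)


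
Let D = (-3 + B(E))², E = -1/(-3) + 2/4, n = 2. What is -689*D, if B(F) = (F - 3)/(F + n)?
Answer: -2822144/289 ≈ -9765.2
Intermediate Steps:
E = ⅚ (E = -1*(-⅓) + 2*(¼) = ⅓ + ½ = ⅚ ≈ 0.83333)
B(F) = (-3 + F)/(2 + F) (B(F) = (F - 3)/(F + 2) = (-3 + F)/(2 + F))
D = 4096/289 (D = (-3 + (-3 + ⅚)/(2 + ⅚))² = (-3 - 13/6/(17/6))² = (-3 + (6/17)*(-13/6))² = (-3 - 13/17)² = (-64/17)² = 4096/289 ≈ 14.173)
-689*D = -689*4096/289 = -2822144/289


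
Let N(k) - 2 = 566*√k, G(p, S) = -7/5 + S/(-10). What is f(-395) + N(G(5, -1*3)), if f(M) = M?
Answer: -393 + 283*I*√110/5 ≈ -393.0 + 593.63*I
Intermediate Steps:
G(p, S) = -7/5 - S/10 (G(p, S) = -7*⅕ + S*(-⅒) = -7/5 - S/10)
N(k) = 2 + 566*√k
f(-395) + N(G(5, -1*3)) = -395 + (2 + 566*√(-7/5 - (-1)*3/10)) = -395 + (2 + 566*√(-7/5 - ⅒*(-3))) = -395 + (2 + 566*√(-7/5 + 3/10)) = -395 + (2 + 566*√(-11/10)) = -395 + (2 + 566*(I*√110/10)) = -395 + (2 + 283*I*√110/5) = -393 + 283*I*√110/5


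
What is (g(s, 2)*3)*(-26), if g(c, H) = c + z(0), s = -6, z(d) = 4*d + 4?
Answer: 156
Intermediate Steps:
z(d) = 4 + 4*d
g(c, H) = 4 + c (g(c, H) = c + (4 + 4*0) = c + (4 + 0) = c + 4 = 4 + c)
(g(s, 2)*3)*(-26) = ((4 - 6)*3)*(-26) = -2*3*(-26) = -6*(-26) = 156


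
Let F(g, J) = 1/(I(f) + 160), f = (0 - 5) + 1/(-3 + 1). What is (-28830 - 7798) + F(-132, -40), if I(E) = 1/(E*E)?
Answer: -709264471/19364 ≈ -36628.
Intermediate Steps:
f = -11/2 (f = -5 + 1/(-2) = -5 - 1/2 = -11/2 ≈ -5.5000)
I(E) = E**(-2) (I(E) = 1/(E**2) = E**(-2))
F(g, J) = 121/19364 (F(g, J) = 1/((-11/2)**(-2) + 160) = 1/(4/121 + 160) = 1/(19364/121) = 121/19364)
(-28830 - 7798) + F(-132, -40) = (-28830 - 7798) + 121/19364 = -36628 + 121/19364 = -709264471/19364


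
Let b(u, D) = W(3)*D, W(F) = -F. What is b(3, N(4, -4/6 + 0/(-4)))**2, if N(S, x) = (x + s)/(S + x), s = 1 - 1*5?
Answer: 441/25 ≈ 17.640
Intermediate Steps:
s = -4 (s = 1 - 5 = -4)
N(S, x) = (-4 + x)/(S + x) (N(S, x) = (x - 4)/(S + x) = (-4 + x)/(S + x))
b(u, D) = -3*D (b(u, D) = (-1*3)*D = -3*D)
b(3, N(4, -4/6 + 0/(-4)))**2 = (-3*(-4 + (-4/6 + 0/(-4)))/(4 + (-4/6 + 0/(-4))))**2 = (-3*(-4 + (-4*1/6 + 0*(-1/4)))/(4 + (-4*1/6 + 0*(-1/4))))**2 = (-3*(-4 + (-2/3 + 0))/(4 + (-2/3 + 0)))**2 = (-3*(-4 - 2/3)/(4 - 2/3))**2 = (-3*(-14)/(10/3*3))**2 = (-9*(-14)/(10*3))**2 = (-3*(-7/5))**2 = (21/5)**2 = 441/25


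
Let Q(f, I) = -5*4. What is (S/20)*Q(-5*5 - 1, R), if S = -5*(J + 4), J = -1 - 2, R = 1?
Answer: 5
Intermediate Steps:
Q(f, I) = -20
J = -3
S = -5 (S = -5*(-3 + 4) = -5*1 = -5)
(S/20)*Q(-5*5 - 1, R) = -5/20*(-20) = -5*1/20*(-20) = -1/4*(-20) = 5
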